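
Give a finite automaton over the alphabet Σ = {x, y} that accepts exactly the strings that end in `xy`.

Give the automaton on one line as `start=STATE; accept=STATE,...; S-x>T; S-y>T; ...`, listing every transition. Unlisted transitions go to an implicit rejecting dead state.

Let each state record the length of the longest suffix of the input read so far that is also a prefix of `xy`. q1 means the last symbol is `x`; q2 means the last 2 symbols are `xy`. Accept only at q2, where the string currently ends in `xy`.
With 3 states:
        x   y  
>  q0   q1  q0 
   q1   q1  q2 
 * q2   q1  q0 
(> = start, * = accepting)

start=q0; accept=q2; q0-x>q1; q0-y>q0; q1-x>q1; q1-y>q2; q2-x>q1; q2-y>q0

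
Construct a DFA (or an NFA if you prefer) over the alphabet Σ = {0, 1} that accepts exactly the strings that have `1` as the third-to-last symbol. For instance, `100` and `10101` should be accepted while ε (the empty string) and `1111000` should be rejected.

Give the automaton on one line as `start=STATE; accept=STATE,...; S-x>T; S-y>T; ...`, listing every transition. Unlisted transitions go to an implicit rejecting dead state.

start=q0; accept=q11,q12,q13,q14; q0-0>q1; q0-1>q2; q1-0>q3; q1-1>q4; q2-0>q5; q2-1>q6; q3-0>q7; q3-1>q8; q4-0>q9; q4-1>q10; q5-0>q11; q5-1>q12; q6-0>q13; q6-1>q14; q7-0>q7; q7-1>q8; q8-0>q9; q8-1>q10; q9-0>q11; q9-1>q12; q10-0>q13; q10-1>q14; q11-0>q7; q11-1>q8; q12-0>q9; q12-1>q10; q13-0>q11; q13-1>q12; q14-0>q13; q14-1>q14

Because acceptance depends on a position counted from the end, the machine has to buffer the most recent 3 symbols. Make each state the string of the last up-to-3 symbols read; on input `x` shift the window left and append `x`. Accept when the buffered window has length 3 and begins with `1`.
With 15 states:
          0    1  
>  q0     q1   q2 
   q1     q3   q4 
   q2     q5   q6 
   q3     q7   q8 
   q4     q9  q10 
   q5    q11  q12 
   q6    q13  q14 
   q7     q7   q8 
   q8     q9  q10 
   q9    q11  q12 
   q10   q13  q14 
 * q11    q7   q8 
 * q12    q9  q10 
 * q13   q11  q12 
 * q14   q13  q14 
(> = start, * = accepting)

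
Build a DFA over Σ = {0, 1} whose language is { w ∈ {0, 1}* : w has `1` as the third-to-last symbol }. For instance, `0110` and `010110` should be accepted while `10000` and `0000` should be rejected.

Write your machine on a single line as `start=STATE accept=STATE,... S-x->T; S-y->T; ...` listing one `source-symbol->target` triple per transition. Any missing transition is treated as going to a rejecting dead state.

start=q0; accept=q11,q12,q13,q14; q0-0->q1; q0-1->q2; q1-0->q3; q1-1->q4; q2-0->q5; q2-1->q6; q3-0->q7; q3-1->q8; q4-0->q9; q4-1->q10; q5-0->q11; q5-1->q12; q6-0->q13; q6-1->q14; q7-0->q7; q7-1->q8; q8-0->q9; q8-1->q10; q9-0->q11; q9-1->q12; q10-0->q13; q10-1->q14; q11-0->q7; q11-1->q8; q12-0->q9; q12-1->q10; q13-0->q11; q13-1->q12; q14-0->q13; q14-1->q14

A DFA must remember the last 3 symbols (since which symbol is third-to-last isn't known until the input ends). Use one state per possible window of the last ≤3 symbols; accept from those whose window starts with `1`.
15 states suffice.
          0    1  
>  q0     q1   q2 
   q1     q3   q4 
   q2     q5   q6 
   q3     q7   q8 
   q4     q9  q10 
   q5    q11  q12 
   q6    q13  q14 
   q7     q7   q8 
   q8     q9  q10 
   q9    q11  q12 
   q10   q13  q14 
 * q11    q7   q8 
 * q12    q9  q10 
 * q13   q11  q12 
 * q14   q13  q14 
(> = start, * = accepting)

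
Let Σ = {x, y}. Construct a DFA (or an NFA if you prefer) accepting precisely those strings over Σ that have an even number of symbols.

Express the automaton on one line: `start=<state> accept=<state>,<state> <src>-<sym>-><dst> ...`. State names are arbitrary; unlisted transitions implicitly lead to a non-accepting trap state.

Only the length mod 2 matters, so use a 2-cycle: from any state, every input symbol moves to the next state, wrapping q1 back to q0. Mark q0 accepting.
With 2 states:
        x   y  
>* q0   q1  q1 
   q1   q0  q0 
(> = start, * = accepting)

start=q0 accept=q0 q0-x->q1 q0-y->q1 q1-x->q0 q1-y->q0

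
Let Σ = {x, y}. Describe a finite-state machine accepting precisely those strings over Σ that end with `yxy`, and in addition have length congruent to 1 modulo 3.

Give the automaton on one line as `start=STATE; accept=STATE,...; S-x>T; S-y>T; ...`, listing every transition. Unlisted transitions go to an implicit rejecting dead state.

Build one automaton per condition and run them in lockstep. The first has 4 states tracking how much of the suffix `yxy` has currently been matched; the second has 3 states tracking the input length modulo 3. A product state is a pair (one from each), accepting exactly when both do. After merging equivalent states the machine shrinks.
6 states suffice.
        x   y  
>  s0   s1  s1 
   s1   s2  s3 
   s2   s0  s0 
   s3   s4  s0 
   s4   s1  s5 
 * s5   s2  s3 
(> = start, * = accepting)

start=s0; accept=s5; s0-x>s1; s0-y>s1; s1-x>s2; s1-y>s3; s2-x>s0; s2-y>s0; s3-x>s4; s3-y>s0; s4-x>s1; s4-y>s5; s5-x>s2; s5-y>s3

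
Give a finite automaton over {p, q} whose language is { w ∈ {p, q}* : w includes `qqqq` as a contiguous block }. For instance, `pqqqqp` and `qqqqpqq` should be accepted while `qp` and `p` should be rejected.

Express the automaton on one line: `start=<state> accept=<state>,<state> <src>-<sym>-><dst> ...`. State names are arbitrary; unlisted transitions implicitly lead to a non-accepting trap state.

start=s0 accept=s4 s0-p->s0 s0-q->s1 s1-p->s0 s1-q->s2 s2-p->s0 s2-q->s3 s3-p->s0 s3-q->s4 s4-p->s4 s4-q->s4

Track how much of `qqqq` has been matched so far: state s0 is no progress, s4 is the absorbing accept state reached once `qqqq` has occurred. Intermediate states record partial matches; on a mismatch, fall back to the longest reusable overlap.
With 5 states:
        p   q  
>  s0   s0  s1 
   s1   s0  s2 
   s2   s0  s3 
   s3   s0  s4 
 * s4   s4  s4 
(> = start, * = accepting)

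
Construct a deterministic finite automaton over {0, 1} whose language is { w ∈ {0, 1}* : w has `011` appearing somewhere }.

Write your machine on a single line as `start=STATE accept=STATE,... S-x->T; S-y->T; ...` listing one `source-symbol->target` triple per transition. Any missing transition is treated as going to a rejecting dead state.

States s0..s2 record the length of the longest prefix of `011` that matches the current input suffix. Reaching s3 means `011` has been seen, and we stay there forever. Accept from s3.
A 4-state machine:
        0   1  
>  s0   s1  s0 
   s1   s1  s2 
   s2   s1  s3 
 * s3   s3  s3 
(> = start, * = accepting)

start=s0; accept=s3; s0-0->s1; s0-1->s0; s1-0->s1; s1-1->s2; s2-0->s1; s2-1->s3; s3-0->s3; s3-1->s3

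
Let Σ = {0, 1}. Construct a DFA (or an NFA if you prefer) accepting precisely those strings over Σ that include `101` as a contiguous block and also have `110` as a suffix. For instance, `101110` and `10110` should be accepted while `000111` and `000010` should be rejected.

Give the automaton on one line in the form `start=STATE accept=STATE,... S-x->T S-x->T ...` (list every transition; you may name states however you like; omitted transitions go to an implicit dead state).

Handle the two conditions separately and then intersect. One (4 states) tracks whether and how much of `101` has been seen; the other (4 states) tracks how much of the suffix `110` has currently been matched. Each combined state is a pair, one component from each; accept when both components accept. Minimizing collapses redundant product states.
A 7-state machine:
        0   1  
>  q0   q0  q1 
   q1   q2  q1 
   q2   q0  q3 
   q3   q4  q5 
   q4   q4  q3 
   q5   q6  q5 
 * q6   q4  q3 
(> = start, * = accepting)

start=q0 accept=q6 q0-0->q0 q0-1->q1 q1-0->q2 q1-1->q1 q2-0->q0 q2-1->q3 q3-0->q4 q3-1->q5 q4-0->q4 q4-1->q3 q5-0->q6 q5-1->q5 q6-0->q4 q6-1->q3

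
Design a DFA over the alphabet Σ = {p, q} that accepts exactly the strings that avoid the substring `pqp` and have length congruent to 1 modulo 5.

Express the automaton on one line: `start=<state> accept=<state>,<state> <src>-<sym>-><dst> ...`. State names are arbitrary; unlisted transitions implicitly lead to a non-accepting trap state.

Run two small machines in parallel and take their product. One (4 states) tracks partial matches of the forbidden pattern `pqp`; the other (5 states) tracks the input length modulo 5. Each combined state is a pair, one component from each; accept when both components accept.
With 20 states:
       p  q 
>  A   B  C 
 * B   D  E 
 * C   D  F 
   D   G  H 
   E   I  J 
   F   G  J 
   G   K  L 
   H   M  N 
   I   M  M 
   J   K  N 
   K   O  P 
   L   Q  A 
   M   Q  Q 
   N   O  A 
   O   B  R 
   P   S  C 
   Q   S  S 
 * R   T  F 
   S   T  T 
   T   I  I 
(> = start, * = accepting)

start=A accept=B,C,R A-p->B A-q->C B-p->D B-q->E C-p->D C-q->F D-p->G D-q->H E-p->I E-q->J F-p->G F-q->J G-p->K G-q->L H-p->M H-q->N I-p->M I-q->M J-p->K J-q->N K-p->O K-q->P L-p->Q L-q->A M-p->Q M-q->Q N-p->O N-q->A O-p->B O-q->R P-p->S P-q->C Q-p->S Q-q->S R-p->T R-q->F S-p->T S-q->T T-p->I T-q->I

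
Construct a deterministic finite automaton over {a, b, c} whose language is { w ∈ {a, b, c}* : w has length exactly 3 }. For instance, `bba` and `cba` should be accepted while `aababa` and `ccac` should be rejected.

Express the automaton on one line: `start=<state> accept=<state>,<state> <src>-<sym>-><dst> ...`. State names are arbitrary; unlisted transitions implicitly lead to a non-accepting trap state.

start=S0 accept=S3 S0-a->S1 S0-b->S1 S0-c->S1 S1-a->S2 S1-b->S2 S1-c->S2 S2-a->S3 S2-b->S3 S2-c->S3 S3-a->S4 S3-b->S4 S3-c->S4 S4-a->S4 S4-b->S4 S4-c->S4

Count input length up to 4: every symbol moves from S0 toward S4, which means 'more than 3' and absorbs. Accept from {S3}.
        a   b   c  
>  S0   S1  S1  S1 
   S1   S2  S2  S2 
   S2   S3  S3  S3 
 * S3   S4  S4  S4 
   S4   S4  S4  S4 
(> = start, * = accepting)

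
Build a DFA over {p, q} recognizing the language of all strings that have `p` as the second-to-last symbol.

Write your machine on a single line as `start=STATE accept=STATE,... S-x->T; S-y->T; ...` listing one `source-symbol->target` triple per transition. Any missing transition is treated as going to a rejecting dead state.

Because acceptance depends on a position counted from the end, the machine has to buffer the most recent 2 symbols. Make each state the string of the last up-to-2 symbols read; on input `x` shift the window left and append `x`. Accept when the buffered window has length 2 and begins with `p`.
A 7-state machine:
       p  q 
>  A   B  C 
   B   D  E 
   C   F  G 
 * D   D  E 
 * E   F  G 
   F   D  E 
   G   F  G 
(> = start, * = accepting)

start=A; accept=D,E; A-p->B; A-q->C; B-p->D; B-q->E; C-p->F; C-q->G; D-p->D; D-q->E; E-p->F; E-q->G; F-p->D; F-q->E; G-p->F; G-q->G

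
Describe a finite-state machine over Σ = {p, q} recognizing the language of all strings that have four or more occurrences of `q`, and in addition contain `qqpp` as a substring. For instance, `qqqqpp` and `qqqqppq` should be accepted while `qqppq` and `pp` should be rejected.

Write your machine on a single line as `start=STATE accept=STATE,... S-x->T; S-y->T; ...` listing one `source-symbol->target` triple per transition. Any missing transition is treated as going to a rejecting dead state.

start=s0; accept=s17,s21; s0-p->s0; s0-q->s1; s1-p->s2; s1-q->s3; s2-p->s2; s2-q->s4; s3-p->s5; s3-q->s6; s4-p->s7; s4-q->s6; s5-p->s8; s5-q->s9; s6-p->s10; s6-q->s11; s7-p->s7; s7-q->s9; s8-p->s8; s8-q->s12; s9-p->s13; s9-q->s11; s10-p->s12; s10-q->s14; s11-p->s15; s11-q->s16; s12-p->s12; s12-q->s17; s13-p->s13; s13-q->s14; s14-p->s18; s14-q->s16; s15-p->s17; s15-q->s19; s16-p->s20; s16-q->s16; s17-p->s17; s17-q->s21; s18-p->s18; s18-q->s19; s19-p->s22; s19-q->s16; s20-p->s21; s20-q->s19; s21-p->s21; s21-q->s21; s22-p->s22; s22-q->s19

Run two small machines in parallel and take their product. The first has 6 states tracking the count of `q`s, saturating at 5; the second has 5 states tracking whether and how much of `qqpp` has been seen. A product state is a pair (one from each), accepting exactly when both do.
A 23-state machine:
          p    q  
>  s0     s0   s1 
   s1     s2   s3 
   s2     s2   s4 
   s3     s5   s6 
   s4     s7   s6 
   s5     s8   s9 
   s6    s10  s11 
   s7     s7   s9 
   s8     s8  s12 
   s9    s13  s11 
   s10   s12  s14 
   s11   s15  s16 
   s12   s12  s17 
   s13   s13  s14 
   s14   s18  s16 
   s15   s17  s19 
   s16   s20  s16 
 * s17   s17  s21 
   s18   s18  s19 
   s19   s22  s16 
   s20   s21  s19 
 * s21   s21  s21 
   s22   s22  s19 
(> = start, * = accepting)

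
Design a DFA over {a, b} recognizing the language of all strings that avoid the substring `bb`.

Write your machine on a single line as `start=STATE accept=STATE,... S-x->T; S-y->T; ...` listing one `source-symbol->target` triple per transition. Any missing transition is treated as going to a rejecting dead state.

This is the complement of 'contains `bb`'. Use the same substring-matching states — q0 through q2 holding how much of `bb` has just been matched — but flip the accepting set: everything except the trap q2 accepts.
3 states suffice.
        a   b  
>* q0   q0  q1 
 * q1   q0  q2 
   q2   q2  q2 
(> = start, * = accepting)

start=q0; accept=q0,q1; q0-a->q0; q0-b->q1; q1-a->q0; q1-b->q2; q2-a->q2; q2-b->q2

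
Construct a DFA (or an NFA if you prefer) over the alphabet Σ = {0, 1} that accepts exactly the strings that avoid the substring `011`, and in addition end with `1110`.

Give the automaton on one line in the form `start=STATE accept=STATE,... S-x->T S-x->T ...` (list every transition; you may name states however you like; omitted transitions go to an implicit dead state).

start=s0 accept=s5 s0-0->s1 s0-1->s2 s1-0->s1 s1-1->s1 s2-0->s1 s2-1->s3 s3-0->s1 s3-1->s4 s4-0->s5 s4-1->s4 s5-0->s1 s5-1->s1

Handle the two conditions separately and then intersect. The first has 4 states tracking partial matches of the forbidden pattern `011`; the second has 5 states tracking how much of the suffix `1110` has currently been matched. A product state is a pair (one from each), accepting exactly when both do. Equivalent product states are then merged.
With 6 states:
        0   1  
>  s0   s1  s2 
   s1   s1  s1 
   s2   s1  s3 
   s3   s1  s4 
   s4   s5  s4 
 * s5   s1  s1 
(> = start, * = accepting)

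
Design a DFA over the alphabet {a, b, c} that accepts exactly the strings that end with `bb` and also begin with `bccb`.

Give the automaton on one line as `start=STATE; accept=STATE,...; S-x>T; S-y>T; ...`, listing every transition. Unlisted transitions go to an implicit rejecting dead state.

start=q0; accept=q7; q0-a>q1; q0-b>q2; q0-c>q1; q1-a>q1; q1-b>q1; q1-c>q1; q2-a>q1; q2-b>q1; q2-c>q3; q3-a>q1; q3-b>q1; q3-c>q4; q4-a>q1; q4-b>q5; q4-c>q1; q5-a>q6; q5-b>q7; q5-c>q6; q6-a>q6; q6-b>q5; q6-c>q6; q7-a>q6; q7-b>q7; q7-c>q6

Run two small machines in parallel and take their product. One (3 states) tracks how much of the suffix `bb` has currently been matched; the other (6 states) tracks whether the input so far still matches the prefix `bccb`. Each combined state is a pair, one component from each; accept when both components accept. Equivalent product states are then merged.
An 8-state machine:
        a   b   c  
>  q0   q1  q2  q1 
   q1   q1  q1  q1 
   q2   q1  q1  q3 
   q3   q1  q1  q4 
   q4   q1  q5  q1 
   q5   q6  q7  q6 
   q6   q6  q5  q6 
 * q7   q6  q7  q6 
(> = start, * = accepting)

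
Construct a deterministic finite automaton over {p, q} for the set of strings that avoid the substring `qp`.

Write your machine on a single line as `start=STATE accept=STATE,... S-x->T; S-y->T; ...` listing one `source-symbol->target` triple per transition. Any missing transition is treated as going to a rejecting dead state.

This is the complement of 'contains `qp`'. Use the same substring-matching states — A through C holding how much of `qp` has just been matched — but flip the accepting set: everything except the trap C accepts.
3 states suffice.
       p  q 
>* A   A  B 
 * B   C  B 
   C   C  C 
(> = start, * = accepting)

start=A; accept=A,B; A-p->A; A-q->B; B-p->C; B-q->B; C-p->C; C-q->C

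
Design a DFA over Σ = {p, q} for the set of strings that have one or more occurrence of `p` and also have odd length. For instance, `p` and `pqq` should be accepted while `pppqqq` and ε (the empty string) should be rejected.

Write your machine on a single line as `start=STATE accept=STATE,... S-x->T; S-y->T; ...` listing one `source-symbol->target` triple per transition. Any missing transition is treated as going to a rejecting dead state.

start=A; accept=B; A-p->B; A-q->C; B-p->D; B-q->D; C-p->D; C-q->A; D-p->B; D-q->B

Build one automaton per condition and run them in lockstep. One (3 states) tracks the count of `p`s, saturating at 2; the other (2 states) tracks the input length modulo 2. Each combined state is a pair, one component from each; accept when both components accept. Equivalent product states are then merged.
4 states suffice.
       p  q 
>  A   B  C 
 * B   D  D 
   C   D  A 
   D   B  B 
(> = start, * = accepting)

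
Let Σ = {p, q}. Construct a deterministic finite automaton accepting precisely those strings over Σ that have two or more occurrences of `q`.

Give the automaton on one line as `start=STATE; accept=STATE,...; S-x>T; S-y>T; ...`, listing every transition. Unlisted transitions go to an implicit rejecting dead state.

Only the number of `q`s matters, and only up to 3. Make a chain s0 → s1 → s2 → s3 advanced by each `q` (with s3 absorbing); every other symbol self-loops. The accepting set is {s2, s3}.
        p   q  
>  s0   s0  s1 
   s1   s1  s2 
 * s2   s2  s3 
 * s3   s3  s3 
(> = start, * = accepting)

start=s0; accept=s2,s3; s0-p>s0; s0-q>s1; s1-p>s1; s1-q>s2; s2-p>s2; s2-q>s3; s3-p>s3; s3-q>s3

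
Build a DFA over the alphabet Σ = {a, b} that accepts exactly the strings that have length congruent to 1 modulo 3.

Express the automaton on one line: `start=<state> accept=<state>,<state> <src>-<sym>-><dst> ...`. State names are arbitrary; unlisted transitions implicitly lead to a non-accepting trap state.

start=q0 accept=q1 q0-a->q1 q0-b->q1 q1-a->q2 q1-b->q2 q2-a->q0 q2-b->q0

Only the length mod 3 matters, so use a 3-cycle: from any state, every input symbol moves to the next state, wrapping q2 back to q0. Mark q1 accepting.
With 3 states:
        a   b  
>  q0   q1  q1 
 * q1   q2  q2 
   q2   q0  q0 
(> = start, * = accepting)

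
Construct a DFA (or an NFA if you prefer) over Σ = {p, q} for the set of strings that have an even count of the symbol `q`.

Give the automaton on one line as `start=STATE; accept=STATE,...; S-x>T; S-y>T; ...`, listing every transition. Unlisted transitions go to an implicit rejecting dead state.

The only thing that matters is how many `q`s have appeared, reduced mod 2. Use one state per residue: A for 0, …, B for 1. Reading `q` moves to the next residue; anything else stays put. A is accepting.
2 states suffice.
       p  q 
>* A   A  B 
   B   B  A 
(> = start, * = accepting)

start=A; accept=A; A-p>A; A-q>B; B-p>B; B-q>A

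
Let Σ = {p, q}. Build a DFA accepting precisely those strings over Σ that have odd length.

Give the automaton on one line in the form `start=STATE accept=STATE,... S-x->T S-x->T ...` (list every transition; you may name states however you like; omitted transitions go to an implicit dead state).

Count input length modulo 2: every symbol advances one step around the cycle s0 → s1 → s0. Accept at s1.
With 2 states:
        p   q  
>  s0   s1  s1 
 * s1   s0  s0 
(> = start, * = accepting)

start=s0 accept=s1 s0-p->s1 s0-q->s1 s1-p->s0 s1-q->s0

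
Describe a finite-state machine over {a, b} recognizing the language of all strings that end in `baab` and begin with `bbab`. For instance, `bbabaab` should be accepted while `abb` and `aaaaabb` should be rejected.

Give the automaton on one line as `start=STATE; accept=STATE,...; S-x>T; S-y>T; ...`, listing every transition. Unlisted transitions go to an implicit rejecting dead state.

start=S0; accept=S9; S0-a>S1; S0-b>S2; S1-a>S1; S1-b>S1; S2-a>S1; S2-b>S3; S3-a>S4; S3-b>S1; S4-a>S1; S4-b>S5; S5-a>S6; S5-b>S5; S6-a>S7; S6-b>S5; S7-a>S8; S7-b>S9; S8-a>S8; S8-b>S5; S9-a>S6; S9-b>S5

Run two small machines in parallel and take their product. The first has 5 states tracking how much of the suffix `baab` has currently been matched; the second has 6 states tracking whether the input so far still matches the prefix `bbab`. A product state is a pair (one from each), accepting exactly when both do. Equivalent product states are then merged.
        a   b  
>  S0   S1  S2 
   S1   S1  S1 
   S2   S1  S3 
   S3   S4  S1 
   S4   S1  S5 
   S5   S6  S5 
   S6   S7  S5 
   S7   S8  S9 
   S8   S8  S5 
 * S9   S6  S5 
(> = start, * = accepting)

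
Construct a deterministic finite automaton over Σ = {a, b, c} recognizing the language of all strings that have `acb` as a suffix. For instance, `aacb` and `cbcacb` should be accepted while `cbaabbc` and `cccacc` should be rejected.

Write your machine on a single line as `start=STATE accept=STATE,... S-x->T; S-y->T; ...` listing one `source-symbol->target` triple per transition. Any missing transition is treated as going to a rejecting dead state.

Let each state record the length of the longest suffix of the input read so far that is also a prefix of `acb`. S1 means the last symbol is `a`; S2 means the last 2 symbols are `ac`; S3 means the last 3 symbols are `acb`. Accept only at S3, where the string currently ends in `acb`.
With 4 states:
        a   b   c  
>  S0   S1  S0  S0 
   S1   S1  S0  S2 
   S2   S1  S3  S0 
 * S3   S1  S0  S0 
(> = start, * = accepting)

start=S0; accept=S3; S0-a->S1; S0-b->S0; S0-c->S0; S1-a->S1; S1-b->S0; S1-c->S2; S2-a->S1; S2-b->S3; S2-c->S0; S3-a->S1; S3-b->S0; S3-c->S0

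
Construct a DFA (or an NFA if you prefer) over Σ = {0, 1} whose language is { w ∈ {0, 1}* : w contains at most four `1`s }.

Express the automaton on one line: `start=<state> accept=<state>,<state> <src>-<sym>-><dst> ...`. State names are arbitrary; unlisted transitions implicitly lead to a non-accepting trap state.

start=q0 accept=q0,q1,q2,q3,q4 q0-0->q0 q0-1->q1 q1-0->q1 q1-1->q2 q2-0->q2 q2-1->q3 q3-0->q3 q3-1->q4 q4-0->q4 q4-1->q5 q5-0->q5 q5-1->q5

Only the number of `1`s matters, and only up to 5. Make a chain q0 → q1 → q2 → q3 → q4 → q5 advanced by each `1` (with q5 absorbing); every other symbol self-loops. The accepting set is {q0, q1, q2, q3, q4}.
A 6-state machine:
        0   1  
>* q0   q0  q1 
 * q1   q1  q2 
 * q2   q2  q3 
 * q3   q3  q4 
 * q4   q4  q5 
   q5   q5  q5 
(> = start, * = accepting)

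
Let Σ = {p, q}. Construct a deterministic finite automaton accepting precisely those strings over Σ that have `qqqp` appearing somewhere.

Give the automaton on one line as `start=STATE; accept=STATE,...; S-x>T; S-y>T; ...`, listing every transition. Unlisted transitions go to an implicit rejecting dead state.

start=S0; accept=S4; S0-p>S0; S0-q>S1; S1-p>S0; S1-q>S2; S2-p>S0; S2-q>S3; S3-p>S4; S3-q>S3; S4-p>S4; S4-q>S4

States S0..S3 record the length of the longest prefix of `qqqp` that matches the current input suffix. Reaching S4 means `qqqp` has been seen, and we stay there forever. Accept from S4.
        p   q  
>  S0   S0  S1 
   S1   S0  S2 
   S2   S0  S3 
   S3   S4  S3 
 * S4   S4  S4 
(> = start, * = accepting)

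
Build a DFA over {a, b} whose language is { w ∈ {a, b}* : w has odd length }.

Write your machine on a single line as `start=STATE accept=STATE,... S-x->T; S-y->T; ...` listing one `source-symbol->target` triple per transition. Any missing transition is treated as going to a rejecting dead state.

Count input length modulo 2: every symbol advances one step around the cycle S0 → S1 → S0. Accept at S1.
A 2-state machine:
        a   b  
>  S0   S1  S1 
 * S1   S0  S0 
(> = start, * = accepting)

start=S0; accept=S1; S0-a->S1; S0-b->S1; S1-a->S0; S1-b->S0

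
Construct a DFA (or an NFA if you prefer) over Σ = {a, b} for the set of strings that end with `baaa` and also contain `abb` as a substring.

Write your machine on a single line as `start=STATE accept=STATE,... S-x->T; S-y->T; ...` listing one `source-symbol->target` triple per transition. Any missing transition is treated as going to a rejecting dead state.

Handle the two conditions separately and then intersect. One (5 states) tracks how much of the suffix `baaa` has currently been matched; the other (4 states) tracks whether and how much of `abb` has been seen. Each combined state is a pair, one component from each; accept when both components accept.
With 12 states:
          a    b  
>  q0     q1   q2 
   q1     q1   q3 
   q2     q4   q2 
   q3     q4   q5 
   q4     q6   q3 
   q5     q7   q5 
   q6     q8   q3 
   q7     q9   q5 
   q8     q1   q3 
   q9    q10   q5 
 * q10   q11   q5 
   q11   q11   q5 
(> = start, * = accepting)

start=q0; accept=q10; q0-a->q1; q0-b->q2; q1-a->q1; q1-b->q3; q2-a->q4; q2-b->q2; q3-a->q4; q3-b->q5; q4-a->q6; q4-b->q3; q5-a->q7; q5-b->q5; q6-a->q8; q6-b->q3; q7-a->q9; q7-b->q5; q8-a->q1; q8-b->q3; q9-a->q10; q9-b->q5; q10-a->q11; q10-b->q5; q11-a->q11; q11-b->q5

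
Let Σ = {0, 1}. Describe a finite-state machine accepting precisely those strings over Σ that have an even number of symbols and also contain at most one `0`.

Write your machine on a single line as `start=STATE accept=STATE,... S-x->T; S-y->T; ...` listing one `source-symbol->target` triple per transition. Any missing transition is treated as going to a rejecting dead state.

start=q0; accept=q0,q4; q0-0->q1; q0-1->q2; q1-0->q3; q1-1->q4; q2-0->q4; q2-1->q0; q3-0->q5; q3-1->q5; q4-0->q5; q4-1->q1; q5-0->q3; q5-1->q3

Handle the two conditions separately and then intersect. One (2 states) tracks the input length modulo 2; the other (3 states) tracks the count of `0`s, saturating at 2. Each combined state is a pair, one component from each; accept when both components accept.
With 6 states:
        0   1  
>* q0   q1  q2 
   q1   q3  q4 
   q2   q4  q0 
   q3   q5  q5 
 * q4   q5  q1 
   q5   q3  q3 
(> = start, * = accepting)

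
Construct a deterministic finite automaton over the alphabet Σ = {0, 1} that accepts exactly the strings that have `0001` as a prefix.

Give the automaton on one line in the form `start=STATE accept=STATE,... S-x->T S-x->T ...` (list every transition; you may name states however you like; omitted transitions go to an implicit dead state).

Walk along `0001` while the input agrees: from q0 take `0` to q1, and so on. Any deviation drops to the rejecting sink q5. Once q4 is reached the prefix is confirmed and every continuation is accepted.
6 states suffice.
        0   1  
>  q0   q1  q5 
   q1   q2  q5 
   q2   q3  q5 
   q3   q5  q4 
 * q4   q4  q4 
   q5   q5  q5 
(> = start, * = accepting)

start=q0 accept=q4 q0-0->q1 q0-1->q5 q1-0->q2 q1-1->q5 q2-0->q3 q2-1->q5 q3-0->q5 q3-1->q4 q4-0->q4 q4-1->q4 q5-0->q5 q5-1->q5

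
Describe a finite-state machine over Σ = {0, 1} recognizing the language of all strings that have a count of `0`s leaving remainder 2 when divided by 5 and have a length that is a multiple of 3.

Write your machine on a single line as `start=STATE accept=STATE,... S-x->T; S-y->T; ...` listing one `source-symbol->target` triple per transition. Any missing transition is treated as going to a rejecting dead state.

Handle the two conditions separately and then intersect. One (5 states) tracks the count of `0`s modulo 5; the other (3 states) tracks the input length modulo 3. Each combined state is a pair, one component from each; accept when both components accept.
A 15-state machine:
          0    1  
>  s0     s1   s2 
   s1     s3   s4 
   s2     s4   s5 
   s3     s6   s7 
   s4     s7   s8 
   s5     s8   s0 
   s6     s9  s10 
 * s7    s10  s11 
   s8    s11   s1 
   s9     s5  s12 
   s10   s12  s13 
   s11   s13   s3 
   s12    s0  s14 
   s13   s14   s6 
   s14    s2   s9 
(> = start, * = accepting)

start=s0; accept=s7; s0-0->s1; s0-1->s2; s1-0->s3; s1-1->s4; s2-0->s4; s2-1->s5; s3-0->s6; s3-1->s7; s4-0->s7; s4-1->s8; s5-0->s8; s5-1->s0; s6-0->s9; s6-1->s10; s7-0->s10; s7-1->s11; s8-0->s11; s8-1->s1; s9-0->s5; s9-1->s12; s10-0->s12; s10-1->s13; s11-0->s13; s11-1->s3; s12-0->s0; s12-1->s14; s13-0->s14; s13-1->s6; s14-0->s2; s14-1->s9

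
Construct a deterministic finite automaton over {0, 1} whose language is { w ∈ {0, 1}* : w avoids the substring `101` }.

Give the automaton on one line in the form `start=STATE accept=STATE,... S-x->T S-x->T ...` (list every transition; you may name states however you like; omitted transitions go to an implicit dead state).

start=s0 accept=s0,s1,s2 s0-0->s0 s0-1->s1 s1-0->s2 s1-1->s1 s2-0->s0 s2-1->s3 s3-0->s3 s3-1->s3

This is the complement of 'contains `101`'. Use the same substring-matching states — s0 through s3 holding how much of `101` has just been matched — but flip the accepting set: everything except the trap s3 accepts.
4 states suffice.
        0   1  
>* s0   s0  s1 
 * s1   s2  s1 
 * s2   s0  s3 
   s3   s3  s3 
(> = start, * = accepting)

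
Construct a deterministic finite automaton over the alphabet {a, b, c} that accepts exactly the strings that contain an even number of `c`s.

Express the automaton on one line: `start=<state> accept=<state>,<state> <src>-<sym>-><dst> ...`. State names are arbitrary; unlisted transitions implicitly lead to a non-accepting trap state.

Keep the running count of `c`s modulo 2: each `c` advances along the cycle q0 → q1 → q0 while other symbols loop. Accept at q0.
With 2 states:
        a   b   c  
>* q0   q0  q0  q1 
   q1   q1  q1  q0 
(> = start, * = accepting)

start=q0 accept=q0 q0-a->q0 q0-b->q0 q0-c->q1 q1-a->q1 q1-b->q1 q1-c->q0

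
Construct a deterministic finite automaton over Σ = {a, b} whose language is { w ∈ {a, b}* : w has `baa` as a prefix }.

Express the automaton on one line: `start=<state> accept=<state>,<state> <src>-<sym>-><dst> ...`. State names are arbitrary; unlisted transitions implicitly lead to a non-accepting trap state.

start=q0 accept=q3 q0-a->q4 q0-b->q1 q1-a->q2 q1-b->q4 q2-a->q3 q2-b->q4 q3-a->q3 q3-b->q3 q4-a->q4 q4-b->q4

Check the first 3 symbols one by one: q0 through q2 record how many have matched `baa` so far; any wrong symbol goes to the dead state q4. After all 3 match we enter the accepting sink q3.
        a   b  
>  q0   q4  q1 
   q1   q2  q4 
   q2   q3  q4 
 * q3   q3  q3 
   q4   q4  q4 
(> = start, * = accepting)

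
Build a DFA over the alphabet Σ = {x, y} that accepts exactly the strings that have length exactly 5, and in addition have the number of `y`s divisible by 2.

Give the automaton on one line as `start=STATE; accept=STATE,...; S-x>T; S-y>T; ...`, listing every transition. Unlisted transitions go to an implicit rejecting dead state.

Handle the two conditions separately and then intersect. The first has 7 states tracking the input length, saturating at 6; the second has 2 states tracking the count of `y`s modulo 2. A product state is a pair (one from each), accepting exactly when both do. After merging equivalent states the machine shrinks.
          x    y  
>  s0     s1   s2 
   s1     s3   s4 
   s2     s4   s3 
   s3     s5   s6 
   s4     s6   s5 
   s5     s7   s8 
   s6     s8   s7 
   s7     s9  s10 
   s8    s10   s9 
 * s9    s10  s10 
   s10   s10  s10 
(> = start, * = accepting)

start=s0; accept=s9; s0-x>s1; s0-y>s2; s1-x>s3; s1-y>s4; s2-x>s4; s2-y>s3; s3-x>s5; s3-y>s6; s4-x>s6; s4-y>s5; s5-x>s7; s5-y>s8; s6-x>s8; s6-y>s7; s7-x>s9; s7-y>s10; s8-x>s10; s8-y>s9; s9-x>s10; s9-y>s10; s10-x>s10; s10-y>s10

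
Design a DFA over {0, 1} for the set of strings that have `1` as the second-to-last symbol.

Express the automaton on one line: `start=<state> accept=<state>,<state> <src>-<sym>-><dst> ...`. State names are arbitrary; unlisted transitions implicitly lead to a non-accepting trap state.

Because acceptance depends on a position counted from the end, the machine has to buffer the most recent 2 symbols. Make each state the string of the last up-to-2 symbols read; on input `x` shift the window left and append `x`. Accept when the buffered window has length 2 and begins with `1`.
7 states suffice.
        0   1  
>  s0   s1  s2 
   s1   s3  s4 
   s2   s5  s6 
   s3   s3  s4 
   s4   s5  s6 
 * s5   s3  s4 
 * s6   s5  s6 
(> = start, * = accepting)

start=s0 accept=s5,s6 s0-0->s1 s0-1->s2 s1-0->s3 s1-1->s4 s2-0->s5 s2-1->s6 s3-0->s3 s3-1->s4 s4-0->s5 s4-1->s6 s5-0->s3 s5-1->s4 s6-0->s5 s6-1->s6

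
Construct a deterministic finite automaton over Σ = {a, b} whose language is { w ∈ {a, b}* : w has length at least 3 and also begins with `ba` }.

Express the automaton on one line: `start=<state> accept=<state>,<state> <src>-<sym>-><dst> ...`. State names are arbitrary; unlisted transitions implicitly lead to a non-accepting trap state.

start=q0 accept=q4 q0-a->q1 q0-b->q2 q1-a->q1 q1-b->q1 q2-a->q3 q2-b->q1 q3-a->q4 q3-b->q4 q4-a->q4 q4-b->q4

Run two small machines in parallel and take their product. One (5 states) tracks the input length, saturating at 4; the other (4 states) tracks whether the input so far still matches the prefix `ba`. Each combined state is a pair, one component from each; accept when both components accept. After merging equivalent states the machine shrinks.
5 states suffice.
        a   b  
>  q0   q1  q2 
   q1   q1  q1 
   q2   q3  q1 
   q3   q4  q4 
 * q4   q4  q4 
(> = start, * = accepting)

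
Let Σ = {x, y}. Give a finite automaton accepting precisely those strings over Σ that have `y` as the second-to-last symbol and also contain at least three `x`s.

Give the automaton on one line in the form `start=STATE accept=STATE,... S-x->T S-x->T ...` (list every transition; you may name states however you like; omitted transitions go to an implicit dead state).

Handle the two conditions separately and then intersect. One (7 states) tracks the last 2 symbols read; the other (5 states) tracks the count of `x`s, saturating at 4. Each combined state is a pair, one component from each; accept when both components accept. Equivalent product states are then merged.
8 states suffice.
        x   y  
>  s0   s1  s0 
   s1   s2  s1 
   s2   s3  s4 
   s3   s3  s5 
   s4   s6  s4 
   s5   s6  s7 
 * s6   s3  s5 
 * s7   s6  s7 
(> = start, * = accepting)

start=s0 accept=s6,s7 s0-x->s1 s0-y->s0 s1-x->s2 s1-y->s1 s2-x->s3 s2-y->s4 s3-x->s3 s3-y->s5 s4-x->s6 s4-y->s4 s5-x->s6 s5-y->s7 s6-x->s3 s6-y->s5 s7-x->s6 s7-y->s7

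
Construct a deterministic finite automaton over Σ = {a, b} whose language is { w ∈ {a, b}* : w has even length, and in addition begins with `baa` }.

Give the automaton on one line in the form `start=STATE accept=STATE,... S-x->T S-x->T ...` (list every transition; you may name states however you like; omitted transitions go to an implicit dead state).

Build one automaton per condition and run them in lockstep. The first has 2 states tracking the input length modulo 2; the second has 5 states tracking whether the input so far still matches the prefix `baa`. A product state is a pair (one from each), accepting exactly when both do. Equivalent product states are then merged.
A 6-state machine:
        a   b  
>  s0   s1  s2 
   s1   s1  s1 
   s2   s3  s1 
   s3   s4  s1 
   s4   s5  s5 
 * s5   s4  s4 
(> = start, * = accepting)

start=s0 accept=s5 s0-a->s1 s0-b->s2 s1-a->s1 s1-b->s1 s2-a->s3 s2-b->s1 s3-a->s4 s3-b->s1 s4-a->s5 s4-b->s5 s5-a->s4 s5-b->s4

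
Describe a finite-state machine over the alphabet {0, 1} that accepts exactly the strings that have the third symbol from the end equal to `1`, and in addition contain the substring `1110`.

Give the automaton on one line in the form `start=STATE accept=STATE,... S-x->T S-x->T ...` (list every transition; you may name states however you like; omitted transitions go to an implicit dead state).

start=S0 accept=S4,S5,S6,S11 S0-0->S0 S0-1->S1 S1-0->S0 S1-1->S2 S2-0->S0 S2-1->S3 S3-0->S4 S3-1->S3 S4-0->S5 S4-1->S6 S5-0->S7 S5-1->S8 S6-0->S9 S6-1->S10 S7-0->S7 S7-1->S8 S8-0->S9 S8-1->S10 S9-0->S5 S9-1->S6 S10-0->S4 S10-1->S11 S11-0->S4 S11-1->S11

Build one automaton per condition and run them in lockstep. One (15 states) tracks the last 3 symbols read; the other (5 states) tracks whether and how much of `1110` has been seen. Each combined state is a pair, one component from each; accept when both components accept. Equivalent product states are then merged.
A 12-state machine:
          0    1  
>  S0     S0   S1 
   S1     S0   S2 
   S2     S0   S3 
   S3     S4   S3 
 * S4     S5   S6 
 * S5     S7   S8 
 * S6     S9  S10 
   S7     S7   S8 
   S8     S9  S10 
   S9     S5   S6 
   S10    S4  S11 
 * S11    S4  S11 
(> = start, * = accepting)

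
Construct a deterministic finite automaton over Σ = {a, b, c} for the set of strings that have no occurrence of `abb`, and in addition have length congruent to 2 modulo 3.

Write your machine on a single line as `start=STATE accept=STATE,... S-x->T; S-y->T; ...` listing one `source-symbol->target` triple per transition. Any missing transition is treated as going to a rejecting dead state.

start=q0; accept=q3,q4,q5; q0-a->q1; q0-b->q2; q0-c->q2; q1-a->q3; q1-b->q4; q1-c->q5; q2-a->q3; q2-b->q5; q2-c->q5; q3-a->q6; q3-b->q7; q3-c->q0; q4-a->q6; q4-b->q8; q4-c->q0; q5-a->q6; q5-b->q0; q5-c->q0; q6-a->q1; q6-b->q9; q6-c->q2; q7-a->q1; q7-b->q8; q7-c->q2; q8-a->q8; q8-b->q8; q8-c->q8; q9-a->q3; q9-b->q8; q9-c->q5

Run two small machines in parallel and take their product. One (4 states) tracks partial matches of the forbidden pattern `abb`; the other (3 states) tracks the input length modulo 3. Each combined state is a pair, one component from each; accept when both components accept. Minimizing collapses redundant product states.
        a   b   c  
>  q0   q1  q2  q2 
   q1   q3  q4  q5 
   q2   q3  q5  q5 
 * q3   q6  q7  q0 
 * q4   q6  q8  q0 
 * q5   q6  q0  q0 
   q6   q1  q9  q2 
   q7   q1  q8  q2 
   q8   q8  q8  q8 
   q9   q3  q8  q5 
(> = start, * = accepting)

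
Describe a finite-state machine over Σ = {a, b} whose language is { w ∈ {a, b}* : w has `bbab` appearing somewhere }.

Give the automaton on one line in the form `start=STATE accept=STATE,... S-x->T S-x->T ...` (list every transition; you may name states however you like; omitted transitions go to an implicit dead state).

start=S0 accept=S4 S0-a->S0 S0-b->S1 S1-a->S0 S1-b->S2 S2-a->S3 S2-b->S2 S3-a->S0 S3-b->S4 S4-a->S4 S4-b->S4

States S0..S3 record the length of the longest prefix of `bbab` that matches the current input suffix. Reaching S4 means `bbab` has been seen, and we stay there forever. Accept from S4.
        a   b  
>  S0   S0  S1 
   S1   S0  S2 
   S2   S3  S2 
   S3   S0  S4 
 * S4   S4  S4 
(> = start, * = accepting)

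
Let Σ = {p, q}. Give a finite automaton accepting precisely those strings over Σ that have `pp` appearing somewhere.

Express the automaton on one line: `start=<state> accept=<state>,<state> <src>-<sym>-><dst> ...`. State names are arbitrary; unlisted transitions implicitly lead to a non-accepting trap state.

Track how much of `pp` has been matched so far: state S0 is no progress, S2 is the absorbing accept state reached once `pp` has occurred. Intermediate states record partial matches; on a mismatch, fall back to the longest reusable overlap.
A 3-state machine:
        p   q  
>  S0   S1  S0 
   S1   S2  S0 
 * S2   S2  S2 
(> = start, * = accepting)

start=S0 accept=S2 S0-p->S1 S0-q->S0 S1-p->S2 S1-q->S0 S2-p->S2 S2-q->S2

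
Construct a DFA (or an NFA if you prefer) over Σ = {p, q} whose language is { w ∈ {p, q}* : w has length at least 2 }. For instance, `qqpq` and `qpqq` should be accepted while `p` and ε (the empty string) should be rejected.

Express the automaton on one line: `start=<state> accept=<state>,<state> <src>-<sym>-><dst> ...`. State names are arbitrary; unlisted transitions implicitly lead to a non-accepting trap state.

start=A accept=C,D A-p->B A-q->B B-p->C B-q->C C-p->D C-q->D D-p->D D-q->D

Count input length up to 3: every symbol moves from A toward D, which means 'more than 2' and absorbs. Accept from {C, D}.
4 states suffice.
       p  q 
>  A   B  B 
   B   C  C 
 * C   D  D 
 * D   D  D 
(> = start, * = accepting)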